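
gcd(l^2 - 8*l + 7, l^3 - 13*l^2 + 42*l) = l - 7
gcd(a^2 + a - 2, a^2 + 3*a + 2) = a + 2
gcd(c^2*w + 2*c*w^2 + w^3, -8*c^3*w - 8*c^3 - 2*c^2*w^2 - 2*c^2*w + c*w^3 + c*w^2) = 1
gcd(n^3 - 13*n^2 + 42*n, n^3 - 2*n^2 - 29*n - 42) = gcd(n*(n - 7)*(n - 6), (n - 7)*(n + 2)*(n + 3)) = n - 7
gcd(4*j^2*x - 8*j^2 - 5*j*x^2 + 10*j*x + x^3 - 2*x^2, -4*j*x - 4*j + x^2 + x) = -4*j + x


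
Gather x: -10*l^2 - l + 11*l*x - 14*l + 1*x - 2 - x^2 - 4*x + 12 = -10*l^2 - 15*l - x^2 + x*(11*l - 3) + 10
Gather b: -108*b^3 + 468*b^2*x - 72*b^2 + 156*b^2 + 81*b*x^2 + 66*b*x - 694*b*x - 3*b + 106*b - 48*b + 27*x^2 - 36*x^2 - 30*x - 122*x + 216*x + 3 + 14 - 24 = -108*b^3 + b^2*(468*x + 84) + b*(81*x^2 - 628*x + 55) - 9*x^2 + 64*x - 7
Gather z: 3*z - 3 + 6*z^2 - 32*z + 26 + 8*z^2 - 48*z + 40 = 14*z^2 - 77*z + 63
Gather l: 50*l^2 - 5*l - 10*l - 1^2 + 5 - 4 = 50*l^2 - 15*l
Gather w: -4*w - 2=-4*w - 2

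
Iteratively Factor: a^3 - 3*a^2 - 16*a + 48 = (a - 4)*(a^2 + a - 12) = (a - 4)*(a - 3)*(a + 4)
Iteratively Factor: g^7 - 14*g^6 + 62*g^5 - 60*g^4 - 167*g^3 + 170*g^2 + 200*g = (g + 1)*(g^6 - 15*g^5 + 77*g^4 - 137*g^3 - 30*g^2 + 200*g) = (g - 5)*(g + 1)*(g^5 - 10*g^4 + 27*g^3 - 2*g^2 - 40*g) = (g - 5)^2*(g + 1)*(g^4 - 5*g^3 + 2*g^2 + 8*g) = (g - 5)^2*(g - 2)*(g + 1)*(g^3 - 3*g^2 - 4*g) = (g - 5)^2*(g - 2)*(g + 1)^2*(g^2 - 4*g) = g*(g - 5)^2*(g - 2)*(g + 1)^2*(g - 4)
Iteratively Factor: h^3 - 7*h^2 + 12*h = (h - 3)*(h^2 - 4*h) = (h - 4)*(h - 3)*(h)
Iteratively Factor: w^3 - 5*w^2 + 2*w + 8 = (w - 2)*(w^2 - 3*w - 4) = (w - 4)*(w - 2)*(w + 1)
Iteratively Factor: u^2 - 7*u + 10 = (u - 5)*(u - 2)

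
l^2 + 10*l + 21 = (l + 3)*(l + 7)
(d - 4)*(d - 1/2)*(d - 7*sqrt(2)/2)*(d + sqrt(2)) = d^4 - 9*d^3/2 - 5*sqrt(2)*d^3/2 - 5*d^2 + 45*sqrt(2)*d^2/4 - 5*sqrt(2)*d + 63*d/2 - 14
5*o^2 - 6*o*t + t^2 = (-5*o + t)*(-o + t)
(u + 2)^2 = u^2 + 4*u + 4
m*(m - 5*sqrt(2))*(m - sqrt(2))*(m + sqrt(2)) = m^4 - 5*sqrt(2)*m^3 - 2*m^2 + 10*sqrt(2)*m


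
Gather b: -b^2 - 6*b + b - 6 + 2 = -b^2 - 5*b - 4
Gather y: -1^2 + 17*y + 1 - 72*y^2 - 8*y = -72*y^2 + 9*y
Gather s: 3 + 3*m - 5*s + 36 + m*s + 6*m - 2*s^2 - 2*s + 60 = 9*m - 2*s^2 + s*(m - 7) + 99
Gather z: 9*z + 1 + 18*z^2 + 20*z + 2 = 18*z^2 + 29*z + 3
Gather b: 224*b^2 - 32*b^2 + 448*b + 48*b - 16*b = 192*b^2 + 480*b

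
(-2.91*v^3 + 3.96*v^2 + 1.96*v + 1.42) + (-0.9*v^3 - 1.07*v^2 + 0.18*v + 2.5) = -3.81*v^3 + 2.89*v^2 + 2.14*v + 3.92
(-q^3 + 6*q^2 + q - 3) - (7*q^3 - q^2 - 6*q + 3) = -8*q^3 + 7*q^2 + 7*q - 6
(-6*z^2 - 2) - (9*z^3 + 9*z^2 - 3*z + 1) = -9*z^3 - 15*z^2 + 3*z - 3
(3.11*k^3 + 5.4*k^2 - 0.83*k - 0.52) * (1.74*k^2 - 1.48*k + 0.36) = 5.4114*k^5 + 4.7932*k^4 - 8.3166*k^3 + 2.2676*k^2 + 0.4708*k - 0.1872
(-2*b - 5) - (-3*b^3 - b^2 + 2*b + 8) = 3*b^3 + b^2 - 4*b - 13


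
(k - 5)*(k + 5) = k^2 - 25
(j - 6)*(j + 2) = j^2 - 4*j - 12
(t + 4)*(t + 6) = t^2 + 10*t + 24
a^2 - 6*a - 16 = (a - 8)*(a + 2)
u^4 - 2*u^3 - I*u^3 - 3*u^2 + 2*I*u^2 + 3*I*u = u*(u - 3)*(u + 1)*(u - I)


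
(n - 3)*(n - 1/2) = n^2 - 7*n/2 + 3/2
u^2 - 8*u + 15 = (u - 5)*(u - 3)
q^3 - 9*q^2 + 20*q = q*(q - 5)*(q - 4)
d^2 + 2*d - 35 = (d - 5)*(d + 7)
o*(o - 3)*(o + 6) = o^3 + 3*o^2 - 18*o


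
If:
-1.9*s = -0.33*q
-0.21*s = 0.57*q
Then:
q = 0.00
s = 0.00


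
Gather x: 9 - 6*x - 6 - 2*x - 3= -8*x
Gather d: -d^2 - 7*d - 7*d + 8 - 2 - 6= -d^2 - 14*d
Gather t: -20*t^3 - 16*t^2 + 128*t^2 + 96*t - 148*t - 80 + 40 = -20*t^3 + 112*t^2 - 52*t - 40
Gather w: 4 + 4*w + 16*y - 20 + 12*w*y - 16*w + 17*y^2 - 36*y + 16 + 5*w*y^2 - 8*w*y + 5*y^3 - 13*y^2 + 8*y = w*(5*y^2 + 4*y - 12) + 5*y^3 + 4*y^2 - 12*y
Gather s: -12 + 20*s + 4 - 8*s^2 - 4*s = -8*s^2 + 16*s - 8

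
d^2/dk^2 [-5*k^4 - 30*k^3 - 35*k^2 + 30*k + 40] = -60*k^2 - 180*k - 70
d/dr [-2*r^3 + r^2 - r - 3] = -6*r^2 + 2*r - 1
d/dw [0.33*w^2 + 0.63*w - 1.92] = 0.66*w + 0.63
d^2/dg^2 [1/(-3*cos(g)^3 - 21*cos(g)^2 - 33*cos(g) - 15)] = (9*sin(g)^4 - 97*sin(g)^2 - 395*cos(g)/4 + 59*cos(3*g)/4 - 84)/(3*(cos(g) + 1)^4*(cos(g) + 5)^3)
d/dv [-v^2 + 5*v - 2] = 5 - 2*v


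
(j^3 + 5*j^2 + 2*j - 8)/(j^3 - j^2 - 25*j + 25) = (j^2 + 6*j + 8)/(j^2 - 25)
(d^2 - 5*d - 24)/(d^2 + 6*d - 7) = (d^2 - 5*d - 24)/(d^2 + 6*d - 7)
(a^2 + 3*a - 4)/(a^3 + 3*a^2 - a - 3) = (a + 4)/(a^2 + 4*a + 3)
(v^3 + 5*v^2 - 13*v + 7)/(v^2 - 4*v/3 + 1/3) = 3*(v^2 + 6*v - 7)/(3*v - 1)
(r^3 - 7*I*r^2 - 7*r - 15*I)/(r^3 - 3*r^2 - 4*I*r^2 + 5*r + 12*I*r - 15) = (r - 3*I)/(r - 3)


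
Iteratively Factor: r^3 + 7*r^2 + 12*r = (r + 3)*(r^2 + 4*r) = r*(r + 3)*(r + 4)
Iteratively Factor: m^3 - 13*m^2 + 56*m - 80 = (m - 5)*(m^2 - 8*m + 16) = (m - 5)*(m - 4)*(m - 4)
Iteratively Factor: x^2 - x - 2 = (x - 2)*(x + 1)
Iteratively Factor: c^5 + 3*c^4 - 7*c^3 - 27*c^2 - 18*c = (c + 1)*(c^4 + 2*c^3 - 9*c^2 - 18*c) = (c - 3)*(c + 1)*(c^3 + 5*c^2 + 6*c) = c*(c - 3)*(c + 1)*(c^2 + 5*c + 6) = c*(c - 3)*(c + 1)*(c + 2)*(c + 3)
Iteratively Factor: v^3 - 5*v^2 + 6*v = (v - 3)*(v^2 - 2*v) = (v - 3)*(v - 2)*(v)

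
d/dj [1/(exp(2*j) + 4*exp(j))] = 2*(-exp(j) - 2)*exp(-j)/(exp(j) + 4)^2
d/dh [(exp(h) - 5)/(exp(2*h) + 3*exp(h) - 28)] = (-(exp(h) - 5)*(2*exp(h) + 3) + exp(2*h) + 3*exp(h) - 28)*exp(h)/(exp(2*h) + 3*exp(h) - 28)^2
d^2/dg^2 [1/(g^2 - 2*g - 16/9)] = 162*(9*g^2 - 18*g - 36*(g - 1)^2 - 16)/(-9*g^2 + 18*g + 16)^3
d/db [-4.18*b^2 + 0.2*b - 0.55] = 0.2 - 8.36*b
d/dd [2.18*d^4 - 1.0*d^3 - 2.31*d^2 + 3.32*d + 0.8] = 8.72*d^3 - 3.0*d^2 - 4.62*d + 3.32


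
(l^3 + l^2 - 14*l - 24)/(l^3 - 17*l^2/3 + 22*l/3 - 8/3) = 3*(l^2 + 5*l + 6)/(3*l^2 - 5*l + 2)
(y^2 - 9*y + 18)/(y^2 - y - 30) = (y - 3)/(y + 5)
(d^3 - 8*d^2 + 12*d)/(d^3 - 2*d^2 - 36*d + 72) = d/(d + 6)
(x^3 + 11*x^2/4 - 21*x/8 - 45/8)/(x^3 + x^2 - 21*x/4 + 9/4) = (4*x + 5)/(2*(2*x - 1))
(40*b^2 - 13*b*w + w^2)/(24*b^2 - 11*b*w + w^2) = (-5*b + w)/(-3*b + w)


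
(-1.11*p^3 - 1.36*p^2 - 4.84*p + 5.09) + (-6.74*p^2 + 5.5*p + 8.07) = -1.11*p^3 - 8.1*p^2 + 0.66*p + 13.16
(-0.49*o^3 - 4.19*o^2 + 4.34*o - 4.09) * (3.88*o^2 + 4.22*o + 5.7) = -1.9012*o^5 - 18.325*o^4 - 3.6356*o^3 - 21.4374*o^2 + 7.4782*o - 23.313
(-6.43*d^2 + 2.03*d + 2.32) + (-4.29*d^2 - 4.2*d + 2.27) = -10.72*d^2 - 2.17*d + 4.59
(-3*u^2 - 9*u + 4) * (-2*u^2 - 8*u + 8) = 6*u^4 + 42*u^3 + 40*u^2 - 104*u + 32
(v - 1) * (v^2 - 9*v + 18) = v^3 - 10*v^2 + 27*v - 18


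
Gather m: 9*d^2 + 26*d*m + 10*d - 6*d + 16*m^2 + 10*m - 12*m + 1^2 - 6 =9*d^2 + 4*d + 16*m^2 + m*(26*d - 2) - 5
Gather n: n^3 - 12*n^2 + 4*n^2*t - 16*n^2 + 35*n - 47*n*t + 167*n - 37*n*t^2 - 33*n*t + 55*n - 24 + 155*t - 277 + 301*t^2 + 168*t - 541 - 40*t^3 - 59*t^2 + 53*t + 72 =n^3 + n^2*(4*t - 28) + n*(-37*t^2 - 80*t + 257) - 40*t^3 + 242*t^2 + 376*t - 770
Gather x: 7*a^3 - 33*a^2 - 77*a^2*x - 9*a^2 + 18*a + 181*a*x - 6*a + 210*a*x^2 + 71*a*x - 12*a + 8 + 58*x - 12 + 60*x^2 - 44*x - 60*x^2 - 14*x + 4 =7*a^3 - 42*a^2 + 210*a*x^2 + x*(-77*a^2 + 252*a)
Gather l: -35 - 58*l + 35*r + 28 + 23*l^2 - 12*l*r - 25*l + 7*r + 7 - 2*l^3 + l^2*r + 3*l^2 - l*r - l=-2*l^3 + l^2*(r + 26) + l*(-13*r - 84) + 42*r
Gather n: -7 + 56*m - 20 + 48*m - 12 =104*m - 39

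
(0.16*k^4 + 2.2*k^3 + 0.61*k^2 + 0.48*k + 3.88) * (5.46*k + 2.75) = 0.8736*k^5 + 12.452*k^4 + 9.3806*k^3 + 4.2983*k^2 + 22.5048*k + 10.67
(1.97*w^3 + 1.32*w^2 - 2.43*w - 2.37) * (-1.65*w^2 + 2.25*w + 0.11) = -3.2505*w^5 + 2.2545*w^4 + 7.1962*w^3 - 1.4118*w^2 - 5.5998*w - 0.2607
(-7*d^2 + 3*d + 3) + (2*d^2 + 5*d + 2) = -5*d^2 + 8*d + 5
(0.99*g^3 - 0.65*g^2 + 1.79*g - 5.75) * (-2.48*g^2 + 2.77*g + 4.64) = -2.4552*g^5 + 4.3543*g^4 - 1.6461*g^3 + 16.2023*g^2 - 7.6219*g - 26.68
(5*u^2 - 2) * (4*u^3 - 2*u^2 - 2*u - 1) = 20*u^5 - 10*u^4 - 18*u^3 - u^2 + 4*u + 2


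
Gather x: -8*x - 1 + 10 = 9 - 8*x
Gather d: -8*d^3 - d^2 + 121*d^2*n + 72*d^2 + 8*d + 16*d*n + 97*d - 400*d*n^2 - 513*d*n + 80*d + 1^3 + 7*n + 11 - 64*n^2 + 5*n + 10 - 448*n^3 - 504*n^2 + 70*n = -8*d^3 + d^2*(121*n + 71) + d*(-400*n^2 - 497*n + 185) - 448*n^3 - 568*n^2 + 82*n + 22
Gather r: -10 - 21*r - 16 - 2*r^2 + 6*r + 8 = -2*r^2 - 15*r - 18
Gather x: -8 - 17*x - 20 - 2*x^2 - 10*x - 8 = -2*x^2 - 27*x - 36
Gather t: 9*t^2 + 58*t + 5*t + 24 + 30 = 9*t^2 + 63*t + 54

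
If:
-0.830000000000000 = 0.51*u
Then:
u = -1.63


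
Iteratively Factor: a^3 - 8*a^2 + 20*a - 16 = (a - 4)*(a^2 - 4*a + 4) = (a - 4)*(a - 2)*(a - 2)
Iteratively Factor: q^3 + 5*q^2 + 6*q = (q + 3)*(q^2 + 2*q) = q*(q + 3)*(q + 2)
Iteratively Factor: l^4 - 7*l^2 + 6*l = (l - 1)*(l^3 + l^2 - 6*l) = (l - 1)*(l + 3)*(l^2 - 2*l) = (l - 2)*(l - 1)*(l + 3)*(l)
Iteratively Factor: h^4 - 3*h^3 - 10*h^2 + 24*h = (h)*(h^3 - 3*h^2 - 10*h + 24) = h*(h + 3)*(h^2 - 6*h + 8) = h*(h - 4)*(h + 3)*(h - 2)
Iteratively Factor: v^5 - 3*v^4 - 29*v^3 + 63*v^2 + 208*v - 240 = (v + 4)*(v^4 - 7*v^3 - v^2 + 67*v - 60) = (v - 5)*(v + 4)*(v^3 - 2*v^2 - 11*v + 12) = (v - 5)*(v + 3)*(v + 4)*(v^2 - 5*v + 4) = (v - 5)*(v - 1)*(v + 3)*(v + 4)*(v - 4)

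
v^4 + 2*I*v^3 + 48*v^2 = v^2*(v - 6*I)*(v + 8*I)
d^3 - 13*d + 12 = (d - 3)*(d - 1)*(d + 4)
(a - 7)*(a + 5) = a^2 - 2*a - 35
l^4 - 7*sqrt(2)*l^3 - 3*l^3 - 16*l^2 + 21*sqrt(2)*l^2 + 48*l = l*(l - 3)*(l - 8*sqrt(2))*(l + sqrt(2))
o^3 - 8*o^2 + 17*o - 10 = (o - 5)*(o - 2)*(o - 1)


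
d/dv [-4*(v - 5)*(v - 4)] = 36 - 8*v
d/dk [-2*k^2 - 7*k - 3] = -4*k - 7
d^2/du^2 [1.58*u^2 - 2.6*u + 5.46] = 3.16000000000000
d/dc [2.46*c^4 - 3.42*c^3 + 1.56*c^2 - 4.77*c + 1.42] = 9.84*c^3 - 10.26*c^2 + 3.12*c - 4.77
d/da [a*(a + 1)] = 2*a + 1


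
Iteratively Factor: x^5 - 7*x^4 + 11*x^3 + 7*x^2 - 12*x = (x - 3)*(x^4 - 4*x^3 - x^2 + 4*x) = x*(x - 3)*(x^3 - 4*x^2 - x + 4) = x*(x - 3)*(x + 1)*(x^2 - 5*x + 4) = x*(x - 3)*(x - 1)*(x + 1)*(x - 4)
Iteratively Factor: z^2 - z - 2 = (z + 1)*(z - 2)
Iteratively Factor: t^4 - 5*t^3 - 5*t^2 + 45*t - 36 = (t + 3)*(t^3 - 8*t^2 + 19*t - 12) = (t - 3)*(t + 3)*(t^2 - 5*t + 4) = (t - 3)*(t - 1)*(t + 3)*(t - 4)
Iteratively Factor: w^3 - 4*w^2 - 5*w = (w - 5)*(w^2 + w) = (w - 5)*(w + 1)*(w)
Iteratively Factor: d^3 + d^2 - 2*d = (d)*(d^2 + d - 2) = d*(d - 1)*(d + 2)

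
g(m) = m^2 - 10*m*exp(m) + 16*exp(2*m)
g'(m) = -10*m*exp(m) + 2*m + 32*exp(2*m) - 10*exp(m)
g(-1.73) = 6.56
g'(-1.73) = -1.16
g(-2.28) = 7.70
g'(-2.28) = -2.92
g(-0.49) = 9.25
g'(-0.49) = 7.91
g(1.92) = 617.13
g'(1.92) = 1293.48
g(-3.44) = 12.95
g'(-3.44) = -6.06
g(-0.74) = 7.72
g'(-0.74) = 4.56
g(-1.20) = 6.51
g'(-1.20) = 1.11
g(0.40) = 29.80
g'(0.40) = 51.13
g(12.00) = 423806423646.52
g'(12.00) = 847630750056.11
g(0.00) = 16.00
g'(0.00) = 22.00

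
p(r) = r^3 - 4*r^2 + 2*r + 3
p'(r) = 3*r^2 - 8*r + 2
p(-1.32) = -8.91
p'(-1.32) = 17.79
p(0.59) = 2.99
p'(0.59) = -1.68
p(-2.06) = -26.84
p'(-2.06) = 31.21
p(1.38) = 0.77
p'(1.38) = -3.33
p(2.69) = -1.10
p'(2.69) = 2.19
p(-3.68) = -108.37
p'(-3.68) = 72.07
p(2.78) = -0.87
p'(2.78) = 2.95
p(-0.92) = -3.00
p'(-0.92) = 11.90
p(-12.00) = -2325.00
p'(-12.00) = 530.00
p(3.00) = 0.00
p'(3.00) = 5.00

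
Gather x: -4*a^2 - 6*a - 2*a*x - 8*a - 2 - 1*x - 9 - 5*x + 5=-4*a^2 - 14*a + x*(-2*a - 6) - 6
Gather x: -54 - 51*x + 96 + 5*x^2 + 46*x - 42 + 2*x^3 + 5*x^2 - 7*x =2*x^3 + 10*x^2 - 12*x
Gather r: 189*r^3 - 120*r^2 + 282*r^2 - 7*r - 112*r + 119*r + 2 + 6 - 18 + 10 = 189*r^3 + 162*r^2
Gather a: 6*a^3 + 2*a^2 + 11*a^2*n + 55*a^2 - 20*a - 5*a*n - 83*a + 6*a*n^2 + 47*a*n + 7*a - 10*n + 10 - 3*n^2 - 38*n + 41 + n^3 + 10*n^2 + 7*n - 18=6*a^3 + a^2*(11*n + 57) + a*(6*n^2 + 42*n - 96) + n^3 + 7*n^2 - 41*n + 33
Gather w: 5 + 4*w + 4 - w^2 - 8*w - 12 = -w^2 - 4*w - 3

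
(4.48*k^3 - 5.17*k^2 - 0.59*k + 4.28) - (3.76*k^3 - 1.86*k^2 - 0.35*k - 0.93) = 0.720000000000001*k^3 - 3.31*k^2 - 0.24*k + 5.21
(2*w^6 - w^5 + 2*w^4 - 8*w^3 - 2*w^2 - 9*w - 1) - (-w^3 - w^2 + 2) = 2*w^6 - w^5 + 2*w^4 - 7*w^3 - w^2 - 9*w - 3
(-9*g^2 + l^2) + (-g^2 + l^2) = -10*g^2 + 2*l^2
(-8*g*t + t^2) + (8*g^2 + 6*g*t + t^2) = 8*g^2 - 2*g*t + 2*t^2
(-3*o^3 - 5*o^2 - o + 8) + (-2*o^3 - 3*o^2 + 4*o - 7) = -5*o^3 - 8*o^2 + 3*o + 1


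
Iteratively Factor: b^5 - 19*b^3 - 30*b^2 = (b - 5)*(b^4 + 5*b^3 + 6*b^2) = (b - 5)*(b + 2)*(b^3 + 3*b^2) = (b - 5)*(b + 2)*(b + 3)*(b^2) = b*(b - 5)*(b + 2)*(b + 3)*(b)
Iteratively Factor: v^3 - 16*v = (v + 4)*(v^2 - 4*v) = v*(v + 4)*(v - 4)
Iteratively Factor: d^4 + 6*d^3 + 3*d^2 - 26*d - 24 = (d + 1)*(d^3 + 5*d^2 - 2*d - 24) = (d - 2)*(d + 1)*(d^2 + 7*d + 12) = (d - 2)*(d + 1)*(d + 3)*(d + 4)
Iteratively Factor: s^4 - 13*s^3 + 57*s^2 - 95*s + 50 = (s - 1)*(s^3 - 12*s^2 + 45*s - 50) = (s - 5)*(s - 1)*(s^2 - 7*s + 10) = (s - 5)*(s - 2)*(s - 1)*(s - 5)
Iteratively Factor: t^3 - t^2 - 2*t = (t + 1)*(t^2 - 2*t) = t*(t + 1)*(t - 2)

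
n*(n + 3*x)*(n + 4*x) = n^3 + 7*n^2*x + 12*n*x^2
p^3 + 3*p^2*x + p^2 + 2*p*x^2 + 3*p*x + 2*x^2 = (p + 1)*(p + x)*(p + 2*x)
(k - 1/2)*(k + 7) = k^2 + 13*k/2 - 7/2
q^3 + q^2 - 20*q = q*(q - 4)*(q + 5)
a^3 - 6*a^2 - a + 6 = (a - 6)*(a - 1)*(a + 1)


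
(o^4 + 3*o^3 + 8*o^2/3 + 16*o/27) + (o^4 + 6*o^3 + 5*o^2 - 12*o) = 2*o^4 + 9*o^3 + 23*o^2/3 - 308*o/27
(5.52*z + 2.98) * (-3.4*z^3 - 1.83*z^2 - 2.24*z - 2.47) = -18.768*z^4 - 20.2336*z^3 - 17.8182*z^2 - 20.3096*z - 7.3606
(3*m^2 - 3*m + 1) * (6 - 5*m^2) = -15*m^4 + 15*m^3 + 13*m^2 - 18*m + 6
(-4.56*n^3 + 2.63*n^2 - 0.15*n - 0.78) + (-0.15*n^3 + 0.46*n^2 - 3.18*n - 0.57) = -4.71*n^3 + 3.09*n^2 - 3.33*n - 1.35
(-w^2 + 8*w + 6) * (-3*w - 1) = 3*w^3 - 23*w^2 - 26*w - 6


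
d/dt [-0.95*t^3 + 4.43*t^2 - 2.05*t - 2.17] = -2.85*t^2 + 8.86*t - 2.05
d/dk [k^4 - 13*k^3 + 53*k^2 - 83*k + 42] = 4*k^3 - 39*k^2 + 106*k - 83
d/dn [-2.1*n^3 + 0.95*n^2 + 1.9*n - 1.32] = -6.3*n^2 + 1.9*n + 1.9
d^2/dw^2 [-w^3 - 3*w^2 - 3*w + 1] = -6*w - 6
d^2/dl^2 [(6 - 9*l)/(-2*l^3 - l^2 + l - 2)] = 6*((3*l - 2)*(6*l^2 + 2*l - 1)^2 + (-18*l^2 - 6*l - (3*l - 2)*(6*l + 1) + 3)*(2*l^3 + l^2 - l + 2))/(2*l^3 + l^2 - l + 2)^3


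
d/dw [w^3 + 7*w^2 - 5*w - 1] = 3*w^2 + 14*w - 5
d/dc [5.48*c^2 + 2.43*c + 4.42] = 10.96*c + 2.43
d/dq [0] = 0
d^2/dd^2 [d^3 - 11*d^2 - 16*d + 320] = 6*d - 22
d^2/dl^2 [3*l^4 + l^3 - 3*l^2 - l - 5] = 36*l^2 + 6*l - 6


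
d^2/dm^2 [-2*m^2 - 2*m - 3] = -4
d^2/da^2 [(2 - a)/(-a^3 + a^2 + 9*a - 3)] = 2*((a - 2)*(-3*a^2 + 2*a + 9)^2 + (-3*a^2 + 2*a - (a - 2)*(3*a - 1) + 9)*(a^3 - a^2 - 9*a + 3))/(a^3 - a^2 - 9*a + 3)^3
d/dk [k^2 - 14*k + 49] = 2*k - 14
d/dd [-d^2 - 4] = -2*d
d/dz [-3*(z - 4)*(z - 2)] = 18 - 6*z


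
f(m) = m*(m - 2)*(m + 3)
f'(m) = m*(m - 2) + m*(m + 3) + (m - 2)*(m + 3)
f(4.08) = 60.08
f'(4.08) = 52.10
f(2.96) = 16.94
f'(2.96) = 26.20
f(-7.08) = -262.29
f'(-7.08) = 130.22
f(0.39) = -2.13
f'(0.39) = -4.76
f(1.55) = -3.17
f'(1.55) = 4.31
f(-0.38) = 2.37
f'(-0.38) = -6.33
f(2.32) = 3.95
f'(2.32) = 14.79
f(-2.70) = 3.81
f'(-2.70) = 10.47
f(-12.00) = -1512.00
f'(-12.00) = 402.00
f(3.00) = 18.00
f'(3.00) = 27.00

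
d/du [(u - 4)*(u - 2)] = 2*u - 6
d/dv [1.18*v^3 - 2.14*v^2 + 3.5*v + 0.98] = 3.54*v^2 - 4.28*v + 3.5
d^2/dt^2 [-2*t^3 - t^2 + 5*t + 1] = -12*t - 2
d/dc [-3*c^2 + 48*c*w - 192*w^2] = -6*c + 48*w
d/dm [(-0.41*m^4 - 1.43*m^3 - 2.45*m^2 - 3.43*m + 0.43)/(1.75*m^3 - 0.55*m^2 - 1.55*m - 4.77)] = (-0.7175*m^6 + 0.451*m^5 + 6.9805*m^4 + 24.2608*m^3 + 20.1168*m^2 + 23.846*m + 17.0276)/(3.0625*m^6 - 1.925*m^5 - 5.1225*m^4 - 14.99*m^3 + 7.6495*m^2 + 14.787*m + 22.7529)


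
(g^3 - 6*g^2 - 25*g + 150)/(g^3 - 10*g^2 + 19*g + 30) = (g + 5)/(g + 1)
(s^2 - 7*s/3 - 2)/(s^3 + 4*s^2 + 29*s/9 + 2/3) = 3*(s - 3)/(3*s^2 + 10*s + 3)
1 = 1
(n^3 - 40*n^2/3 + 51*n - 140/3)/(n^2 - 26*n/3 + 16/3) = (3*n^3 - 40*n^2 + 153*n - 140)/(3*n^2 - 26*n + 16)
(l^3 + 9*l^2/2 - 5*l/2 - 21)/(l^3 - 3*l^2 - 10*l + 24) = (l + 7/2)/(l - 4)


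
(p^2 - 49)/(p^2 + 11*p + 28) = (p - 7)/(p + 4)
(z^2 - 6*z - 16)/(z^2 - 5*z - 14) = (z - 8)/(z - 7)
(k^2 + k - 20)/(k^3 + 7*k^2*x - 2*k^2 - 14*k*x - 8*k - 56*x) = (k + 5)/(k^2 + 7*k*x + 2*k + 14*x)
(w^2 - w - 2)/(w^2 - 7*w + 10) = (w + 1)/(w - 5)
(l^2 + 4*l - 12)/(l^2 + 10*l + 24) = (l - 2)/(l + 4)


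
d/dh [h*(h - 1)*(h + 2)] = 3*h^2 + 2*h - 2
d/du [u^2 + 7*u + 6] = 2*u + 7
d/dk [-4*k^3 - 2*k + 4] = -12*k^2 - 2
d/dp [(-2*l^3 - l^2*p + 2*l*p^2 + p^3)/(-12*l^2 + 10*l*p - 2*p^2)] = (16*l^4 - 28*l^3*p - 9*l^2*p^2 + 10*l*p^3 - p^4)/(2*(36*l^4 - 60*l^3*p + 37*l^2*p^2 - 10*l*p^3 + p^4))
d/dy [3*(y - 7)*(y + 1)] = 6*y - 18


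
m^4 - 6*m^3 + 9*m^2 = m^2*(m - 3)^2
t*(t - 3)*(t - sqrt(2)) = t^3 - 3*t^2 - sqrt(2)*t^2 + 3*sqrt(2)*t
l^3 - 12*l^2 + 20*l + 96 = (l - 8)*(l - 6)*(l + 2)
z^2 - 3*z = z*(z - 3)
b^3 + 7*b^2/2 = b^2*(b + 7/2)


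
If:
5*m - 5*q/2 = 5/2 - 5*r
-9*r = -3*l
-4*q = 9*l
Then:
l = 3*r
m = 1/2 - 35*r/8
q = -27*r/4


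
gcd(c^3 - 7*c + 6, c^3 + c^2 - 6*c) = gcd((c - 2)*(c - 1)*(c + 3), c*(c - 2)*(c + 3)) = c^2 + c - 6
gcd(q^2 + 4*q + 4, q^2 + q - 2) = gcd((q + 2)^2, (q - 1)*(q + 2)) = q + 2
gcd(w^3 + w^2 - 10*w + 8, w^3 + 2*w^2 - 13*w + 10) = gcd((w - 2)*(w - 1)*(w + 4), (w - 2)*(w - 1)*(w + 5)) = w^2 - 3*w + 2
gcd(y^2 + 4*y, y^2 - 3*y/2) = y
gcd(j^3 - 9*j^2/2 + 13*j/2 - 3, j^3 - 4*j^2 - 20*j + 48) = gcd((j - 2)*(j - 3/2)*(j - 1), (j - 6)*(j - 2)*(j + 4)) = j - 2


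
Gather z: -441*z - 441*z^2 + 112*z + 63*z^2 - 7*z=-378*z^2 - 336*z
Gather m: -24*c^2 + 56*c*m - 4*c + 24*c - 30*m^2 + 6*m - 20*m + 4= -24*c^2 + 20*c - 30*m^2 + m*(56*c - 14) + 4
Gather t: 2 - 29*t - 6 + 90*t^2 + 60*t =90*t^2 + 31*t - 4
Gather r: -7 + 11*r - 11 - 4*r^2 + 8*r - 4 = -4*r^2 + 19*r - 22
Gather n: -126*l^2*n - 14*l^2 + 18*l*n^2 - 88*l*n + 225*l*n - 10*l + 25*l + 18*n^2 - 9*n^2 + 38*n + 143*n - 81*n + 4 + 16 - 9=-14*l^2 + 15*l + n^2*(18*l + 9) + n*(-126*l^2 + 137*l + 100) + 11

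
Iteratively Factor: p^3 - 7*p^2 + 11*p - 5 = (p - 1)*(p^2 - 6*p + 5) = (p - 5)*(p - 1)*(p - 1)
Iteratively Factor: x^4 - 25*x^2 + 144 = (x - 3)*(x^3 + 3*x^2 - 16*x - 48) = (x - 3)*(x + 3)*(x^2 - 16) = (x - 4)*(x - 3)*(x + 3)*(x + 4)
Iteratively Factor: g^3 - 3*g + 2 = (g + 2)*(g^2 - 2*g + 1) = (g - 1)*(g + 2)*(g - 1)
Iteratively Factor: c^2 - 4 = (c + 2)*(c - 2)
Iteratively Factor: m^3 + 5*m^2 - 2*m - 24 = (m + 4)*(m^2 + m - 6) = (m - 2)*(m + 4)*(m + 3)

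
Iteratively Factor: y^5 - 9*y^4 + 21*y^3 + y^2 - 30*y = (y - 2)*(y^4 - 7*y^3 + 7*y^2 + 15*y) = y*(y - 2)*(y^3 - 7*y^2 + 7*y + 15) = y*(y - 2)*(y + 1)*(y^2 - 8*y + 15) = y*(y - 3)*(y - 2)*(y + 1)*(y - 5)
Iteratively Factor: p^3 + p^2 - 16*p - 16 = (p + 4)*(p^2 - 3*p - 4) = (p + 1)*(p + 4)*(p - 4)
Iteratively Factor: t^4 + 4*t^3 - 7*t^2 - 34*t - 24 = (t - 3)*(t^3 + 7*t^2 + 14*t + 8) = (t - 3)*(t + 4)*(t^2 + 3*t + 2) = (t - 3)*(t + 2)*(t + 4)*(t + 1)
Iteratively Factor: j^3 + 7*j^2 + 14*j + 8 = (j + 2)*(j^2 + 5*j + 4) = (j + 1)*(j + 2)*(j + 4)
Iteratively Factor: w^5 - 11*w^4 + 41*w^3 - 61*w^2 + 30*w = (w - 5)*(w^4 - 6*w^3 + 11*w^2 - 6*w) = w*(w - 5)*(w^3 - 6*w^2 + 11*w - 6) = w*(w - 5)*(w - 2)*(w^2 - 4*w + 3) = w*(w - 5)*(w - 3)*(w - 2)*(w - 1)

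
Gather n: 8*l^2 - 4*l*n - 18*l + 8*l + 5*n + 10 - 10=8*l^2 - 10*l + n*(5 - 4*l)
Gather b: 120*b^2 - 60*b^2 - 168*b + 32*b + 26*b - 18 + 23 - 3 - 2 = 60*b^2 - 110*b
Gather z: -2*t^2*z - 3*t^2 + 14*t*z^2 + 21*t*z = -3*t^2 + 14*t*z^2 + z*(-2*t^2 + 21*t)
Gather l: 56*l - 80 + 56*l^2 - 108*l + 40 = 56*l^2 - 52*l - 40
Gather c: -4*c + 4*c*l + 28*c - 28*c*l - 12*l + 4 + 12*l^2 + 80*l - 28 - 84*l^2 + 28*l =c*(24 - 24*l) - 72*l^2 + 96*l - 24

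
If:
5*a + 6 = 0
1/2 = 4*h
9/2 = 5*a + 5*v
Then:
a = -6/5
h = 1/8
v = 21/10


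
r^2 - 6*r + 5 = (r - 5)*(r - 1)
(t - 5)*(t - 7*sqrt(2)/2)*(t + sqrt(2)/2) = t^3 - 5*t^2 - 3*sqrt(2)*t^2 - 7*t/2 + 15*sqrt(2)*t + 35/2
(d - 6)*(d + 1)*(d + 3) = d^3 - 2*d^2 - 21*d - 18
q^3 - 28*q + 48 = (q - 4)*(q - 2)*(q + 6)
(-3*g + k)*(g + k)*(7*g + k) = -21*g^3 - 17*g^2*k + 5*g*k^2 + k^3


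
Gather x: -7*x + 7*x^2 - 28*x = 7*x^2 - 35*x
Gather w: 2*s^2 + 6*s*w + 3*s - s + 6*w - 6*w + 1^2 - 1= 2*s^2 + 6*s*w + 2*s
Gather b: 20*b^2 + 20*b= 20*b^2 + 20*b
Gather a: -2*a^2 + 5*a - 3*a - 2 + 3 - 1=-2*a^2 + 2*a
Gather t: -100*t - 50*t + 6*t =-144*t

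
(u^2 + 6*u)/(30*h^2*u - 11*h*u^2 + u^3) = (u + 6)/(30*h^2 - 11*h*u + u^2)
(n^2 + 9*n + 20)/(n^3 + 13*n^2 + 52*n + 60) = (n + 4)/(n^2 + 8*n + 12)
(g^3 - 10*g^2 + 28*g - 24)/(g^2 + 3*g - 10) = (g^2 - 8*g + 12)/(g + 5)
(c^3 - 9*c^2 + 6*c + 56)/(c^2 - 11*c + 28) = c + 2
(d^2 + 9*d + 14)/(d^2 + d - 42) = (d + 2)/(d - 6)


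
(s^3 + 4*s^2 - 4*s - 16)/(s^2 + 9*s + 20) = (s^2 - 4)/(s + 5)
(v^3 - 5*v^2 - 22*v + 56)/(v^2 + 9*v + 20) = (v^2 - 9*v + 14)/(v + 5)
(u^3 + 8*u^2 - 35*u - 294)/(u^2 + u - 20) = (u^3 + 8*u^2 - 35*u - 294)/(u^2 + u - 20)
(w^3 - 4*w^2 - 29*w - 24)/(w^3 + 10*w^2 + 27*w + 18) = (w - 8)/(w + 6)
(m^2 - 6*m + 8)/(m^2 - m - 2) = (m - 4)/(m + 1)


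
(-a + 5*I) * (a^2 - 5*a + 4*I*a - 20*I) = -a^3 + 5*a^2 + I*a^2 - 20*a - 5*I*a + 100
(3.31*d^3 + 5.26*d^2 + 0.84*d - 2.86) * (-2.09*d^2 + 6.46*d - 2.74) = -6.9179*d^5 + 10.3892*d^4 + 23.1546*d^3 - 3.0086*d^2 - 20.7772*d + 7.8364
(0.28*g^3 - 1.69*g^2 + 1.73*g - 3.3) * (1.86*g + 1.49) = 0.5208*g^4 - 2.7262*g^3 + 0.6997*g^2 - 3.5603*g - 4.917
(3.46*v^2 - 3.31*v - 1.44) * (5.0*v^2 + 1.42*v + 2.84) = 17.3*v^4 - 11.6368*v^3 - 2.0738*v^2 - 11.4452*v - 4.0896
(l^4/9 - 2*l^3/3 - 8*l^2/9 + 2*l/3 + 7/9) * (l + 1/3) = l^5/9 - 17*l^4/27 - 10*l^3/9 + 10*l^2/27 + l + 7/27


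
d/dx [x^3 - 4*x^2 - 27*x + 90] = 3*x^2 - 8*x - 27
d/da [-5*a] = -5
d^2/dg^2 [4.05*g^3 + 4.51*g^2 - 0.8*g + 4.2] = 24.3*g + 9.02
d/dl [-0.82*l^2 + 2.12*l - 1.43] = 2.12 - 1.64*l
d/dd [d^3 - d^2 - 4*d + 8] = 3*d^2 - 2*d - 4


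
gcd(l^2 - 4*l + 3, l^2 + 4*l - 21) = l - 3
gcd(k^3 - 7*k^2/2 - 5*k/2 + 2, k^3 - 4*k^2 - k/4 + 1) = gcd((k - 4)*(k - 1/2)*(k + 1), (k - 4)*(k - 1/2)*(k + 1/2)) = k^2 - 9*k/2 + 2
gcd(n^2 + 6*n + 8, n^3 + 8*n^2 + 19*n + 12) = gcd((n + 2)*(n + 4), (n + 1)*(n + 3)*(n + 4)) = n + 4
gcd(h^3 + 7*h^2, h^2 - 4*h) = h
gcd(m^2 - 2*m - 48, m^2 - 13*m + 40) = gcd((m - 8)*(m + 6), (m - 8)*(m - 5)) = m - 8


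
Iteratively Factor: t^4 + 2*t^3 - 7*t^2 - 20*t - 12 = (t + 2)*(t^3 - 7*t - 6) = (t + 1)*(t + 2)*(t^2 - t - 6) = (t - 3)*(t + 1)*(t + 2)*(t + 2)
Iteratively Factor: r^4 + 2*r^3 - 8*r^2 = (r)*(r^3 + 2*r^2 - 8*r) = r*(r + 4)*(r^2 - 2*r) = r*(r - 2)*(r + 4)*(r)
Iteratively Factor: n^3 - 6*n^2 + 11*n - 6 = (n - 3)*(n^2 - 3*n + 2) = (n - 3)*(n - 2)*(n - 1)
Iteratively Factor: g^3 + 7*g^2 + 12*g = (g + 3)*(g^2 + 4*g) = g*(g + 3)*(g + 4)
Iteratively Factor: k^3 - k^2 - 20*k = (k)*(k^2 - k - 20) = k*(k + 4)*(k - 5)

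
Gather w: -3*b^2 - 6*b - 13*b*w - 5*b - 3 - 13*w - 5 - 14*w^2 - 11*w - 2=-3*b^2 - 11*b - 14*w^2 + w*(-13*b - 24) - 10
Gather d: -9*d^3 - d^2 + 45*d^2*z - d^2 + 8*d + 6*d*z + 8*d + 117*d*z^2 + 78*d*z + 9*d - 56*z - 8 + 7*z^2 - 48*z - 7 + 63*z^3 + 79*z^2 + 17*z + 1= -9*d^3 + d^2*(45*z - 2) + d*(117*z^2 + 84*z + 25) + 63*z^3 + 86*z^2 - 87*z - 14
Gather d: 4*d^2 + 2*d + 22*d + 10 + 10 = 4*d^2 + 24*d + 20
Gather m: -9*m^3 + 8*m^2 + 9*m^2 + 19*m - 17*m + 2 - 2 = -9*m^3 + 17*m^2 + 2*m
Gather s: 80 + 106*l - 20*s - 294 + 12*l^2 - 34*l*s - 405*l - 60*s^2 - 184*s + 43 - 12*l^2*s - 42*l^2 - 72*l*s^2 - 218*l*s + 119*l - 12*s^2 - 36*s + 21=-30*l^2 - 180*l + s^2*(-72*l - 72) + s*(-12*l^2 - 252*l - 240) - 150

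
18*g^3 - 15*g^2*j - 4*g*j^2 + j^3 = (-6*g + j)*(-g + j)*(3*g + j)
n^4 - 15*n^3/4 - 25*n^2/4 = n^2*(n - 5)*(n + 5/4)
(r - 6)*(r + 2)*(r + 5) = r^3 + r^2 - 32*r - 60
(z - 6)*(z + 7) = z^2 + z - 42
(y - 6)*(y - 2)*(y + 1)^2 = y^4 - 6*y^3 - 3*y^2 + 16*y + 12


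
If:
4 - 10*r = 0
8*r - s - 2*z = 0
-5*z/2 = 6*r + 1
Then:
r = 2/5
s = 148/25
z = -34/25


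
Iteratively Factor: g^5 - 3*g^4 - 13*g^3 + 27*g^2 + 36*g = (g + 3)*(g^4 - 6*g^3 + 5*g^2 + 12*g) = (g + 1)*(g + 3)*(g^3 - 7*g^2 + 12*g) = (g - 3)*(g + 1)*(g + 3)*(g^2 - 4*g) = (g - 4)*(g - 3)*(g + 1)*(g + 3)*(g)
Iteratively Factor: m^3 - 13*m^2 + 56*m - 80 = (m - 4)*(m^2 - 9*m + 20) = (m - 5)*(m - 4)*(m - 4)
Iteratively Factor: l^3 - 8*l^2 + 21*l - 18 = (l - 3)*(l^2 - 5*l + 6) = (l - 3)*(l - 2)*(l - 3)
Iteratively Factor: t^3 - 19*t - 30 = (t + 3)*(t^2 - 3*t - 10) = (t - 5)*(t + 3)*(t + 2)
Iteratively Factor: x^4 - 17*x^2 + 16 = (x - 4)*(x^3 + 4*x^2 - x - 4) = (x - 4)*(x + 1)*(x^2 + 3*x - 4) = (x - 4)*(x - 1)*(x + 1)*(x + 4)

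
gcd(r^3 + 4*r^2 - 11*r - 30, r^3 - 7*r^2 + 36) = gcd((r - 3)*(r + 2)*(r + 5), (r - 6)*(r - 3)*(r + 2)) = r^2 - r - 6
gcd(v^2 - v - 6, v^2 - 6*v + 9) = v - 3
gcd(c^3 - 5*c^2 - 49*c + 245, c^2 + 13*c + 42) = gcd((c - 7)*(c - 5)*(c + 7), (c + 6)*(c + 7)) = c + 7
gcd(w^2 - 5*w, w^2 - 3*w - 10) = w - 5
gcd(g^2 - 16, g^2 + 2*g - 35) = 1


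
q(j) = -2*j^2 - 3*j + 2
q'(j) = -4*j - 3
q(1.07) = -3.50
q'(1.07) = -7.28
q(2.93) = -23.96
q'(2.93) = -14.72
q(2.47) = -17.61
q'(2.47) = -12.88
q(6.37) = -98.26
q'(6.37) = -28.48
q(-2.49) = -2.93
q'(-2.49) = 6.96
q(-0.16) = 2.43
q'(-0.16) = -2.36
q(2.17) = -13.93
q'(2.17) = -11.68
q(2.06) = -12.67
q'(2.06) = -11.24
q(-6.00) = -52.00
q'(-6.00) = 21.00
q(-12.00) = -250.00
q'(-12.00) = 45.00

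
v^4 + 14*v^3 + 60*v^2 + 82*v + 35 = (v + 1)^2*(v + 5)*(v + 7)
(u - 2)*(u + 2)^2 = u^3 + 2*u^2 - 4*u - 8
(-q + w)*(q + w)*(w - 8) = -q^2*w + 8*q^2 + w^3 - 8*w^2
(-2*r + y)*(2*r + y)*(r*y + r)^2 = -4*r^4*y^2 - 8*r^4*y - 4*r^4 + r^2*y^4 + 2*r^2*y^3 + r^2*y^2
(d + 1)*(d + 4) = d^2 + 5*d + 4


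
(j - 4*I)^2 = j^2 - 8*I*j - 16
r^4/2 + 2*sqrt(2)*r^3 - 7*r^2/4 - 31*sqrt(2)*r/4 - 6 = (r/2 + sqrt(2)/2)*(r - 3*sqrt(2)/2)*(r + sqrt(2)/2)*(r + 4*sqrt(2))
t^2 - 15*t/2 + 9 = (t - 6)*(t - 3/2)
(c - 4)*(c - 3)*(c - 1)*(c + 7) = c^4 - c^3 - 37*c^2 + 121*c - 84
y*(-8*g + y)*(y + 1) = -8*g*y^2 - 8*g*y + y^3 + y^2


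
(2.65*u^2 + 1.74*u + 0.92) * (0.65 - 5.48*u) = -14.522*u^3 - 7.8127*u^2 - 3.9106*u + 0.598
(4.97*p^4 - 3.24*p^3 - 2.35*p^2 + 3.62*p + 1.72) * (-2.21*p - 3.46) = -10.9837*p^5 - 10.0358*p^4 + 16.4039*p^3 + 0.130800000000001*p^2 - 16.3264*p - 5.9512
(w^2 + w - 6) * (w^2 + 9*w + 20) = w^4 + 10*w^3 + 23*w^2 - 34*w - 120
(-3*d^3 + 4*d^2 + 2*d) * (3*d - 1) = -9*d^4 + 15*d^3 + 2*d^2 - 2*d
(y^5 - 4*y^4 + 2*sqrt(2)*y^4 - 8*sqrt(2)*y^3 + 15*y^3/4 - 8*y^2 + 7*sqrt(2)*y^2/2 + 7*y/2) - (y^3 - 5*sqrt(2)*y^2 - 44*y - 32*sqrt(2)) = y^5 - 4*y^4 + 2*sqrt(2)*y^4 - 8*sqrt(2)*y^3 + 11*y^3/4 - 8*y^2 + 17*sqrt(2)*y^2/2 + 95*y/2 + 32*sqrt(2)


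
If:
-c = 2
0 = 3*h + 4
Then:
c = -2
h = -4/3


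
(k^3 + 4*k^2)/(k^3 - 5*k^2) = (k + 4)/(k - 5)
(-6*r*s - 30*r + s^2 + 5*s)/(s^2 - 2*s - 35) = (-6*r + s)/(s - 7)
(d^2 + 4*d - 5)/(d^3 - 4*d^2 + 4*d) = (d^2 + 4*d - 5)/(d*(d^2 - 4*d + 4))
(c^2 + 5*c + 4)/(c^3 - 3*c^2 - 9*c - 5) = (c + 4)/(c^2 - 4*c - 5)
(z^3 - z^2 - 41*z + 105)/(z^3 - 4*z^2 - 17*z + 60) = (z + 7)/(z + 4)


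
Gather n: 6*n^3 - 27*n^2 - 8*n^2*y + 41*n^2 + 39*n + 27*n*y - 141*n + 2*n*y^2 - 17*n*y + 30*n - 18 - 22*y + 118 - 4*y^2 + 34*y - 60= 6*n^3 + n^2*(14 - 8*y) + n*(2*y^2 + 10*y - 72) - 4*y^2 + 12*y + 40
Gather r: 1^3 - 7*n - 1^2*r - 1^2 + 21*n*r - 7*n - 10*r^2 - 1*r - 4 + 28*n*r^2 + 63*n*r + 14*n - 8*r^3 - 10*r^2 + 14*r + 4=-8*r^3 + r^2*(28*n - 20) + r*(84*n + 12)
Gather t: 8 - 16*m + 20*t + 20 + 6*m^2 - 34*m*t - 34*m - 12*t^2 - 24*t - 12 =6*m^2 - 50*m - 12*t^2 + t*(-34*m - 4) + 16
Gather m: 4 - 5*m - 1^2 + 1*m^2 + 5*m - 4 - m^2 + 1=0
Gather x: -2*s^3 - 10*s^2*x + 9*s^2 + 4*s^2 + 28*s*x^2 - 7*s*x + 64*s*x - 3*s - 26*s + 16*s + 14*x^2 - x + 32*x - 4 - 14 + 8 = -2*s^3 + 13*s^2 - 13*s + x^2*(28*s + 14) + x*(-10*s^2 + 57*s + 31) - 10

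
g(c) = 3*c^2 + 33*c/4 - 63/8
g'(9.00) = 62.25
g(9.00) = 309.38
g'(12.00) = 80.25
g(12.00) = 523.12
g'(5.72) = 42.57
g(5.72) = 137.47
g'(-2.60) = -7.35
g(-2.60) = -9.04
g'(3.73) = 30.63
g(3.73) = 64.64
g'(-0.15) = 7.35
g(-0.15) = -9.04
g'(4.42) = 34.77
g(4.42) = 87.20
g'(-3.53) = -12.93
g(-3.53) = 0.39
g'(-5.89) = -27.09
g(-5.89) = 47.61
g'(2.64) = 24.09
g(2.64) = 34.81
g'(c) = 6*c + 33/4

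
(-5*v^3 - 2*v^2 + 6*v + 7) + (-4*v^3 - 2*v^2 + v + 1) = -9*v^3 - 4*v^2 + 7*v + 8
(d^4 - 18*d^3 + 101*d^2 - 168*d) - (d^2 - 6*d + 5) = d^4 - 18*d^3 + 100*d^2 - 162*d - 5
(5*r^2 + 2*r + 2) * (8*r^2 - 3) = 40*r^4 + 16*r^3 + r^2 - 6*r - 6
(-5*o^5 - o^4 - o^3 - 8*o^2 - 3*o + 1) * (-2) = 10*o^5 + 2*o^4 + 2*o^3 + 16*o^2 + 6*o - 2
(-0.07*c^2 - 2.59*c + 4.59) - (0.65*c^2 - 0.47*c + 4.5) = -0.72*c^2 - 2.12*c + 0.0899999999999999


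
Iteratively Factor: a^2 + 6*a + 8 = (a + 2)*(a + 4)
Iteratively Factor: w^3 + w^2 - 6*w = (w)*(w^2 + w - 6) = w*(w + 3)*(w - 2)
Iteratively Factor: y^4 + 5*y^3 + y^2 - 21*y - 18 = (y + 3)*(y^3 + 2*y^2 - 5*y - 6) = (y + 1)*(y + 3)*(y^2 + y - 6) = (y + 1)*(y + 3)^2*(y - 2)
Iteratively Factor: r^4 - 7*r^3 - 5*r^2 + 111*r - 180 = (r - 5)*(r^3 - 2*r^2 - 15*r + 36) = (r - 5)*(r - 3)*(r^2 + r - 12) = (r - 5)*(r - 3)^2*(r + 4)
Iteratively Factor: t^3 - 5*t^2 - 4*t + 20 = (t - 5)*(t^2 - 4) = (t - 5)*(t + 2)*(t - 2)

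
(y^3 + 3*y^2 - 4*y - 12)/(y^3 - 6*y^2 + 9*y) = (y^3 + 3*y^2 - 4*y - 12)/(y*(y^2 - 6*y + 9))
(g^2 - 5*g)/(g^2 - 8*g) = (g - 5)/(g - 8)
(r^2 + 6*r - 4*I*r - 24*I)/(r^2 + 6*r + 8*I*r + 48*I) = (r - 4*I)/(r + 8*I)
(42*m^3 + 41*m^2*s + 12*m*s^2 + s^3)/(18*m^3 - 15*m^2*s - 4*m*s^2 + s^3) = (14*m^2 + 9*m*s + s^2)/(6*m^2 - 7*m*s + s^2)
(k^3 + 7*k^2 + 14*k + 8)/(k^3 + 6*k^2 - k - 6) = (k^2 + 6*k + 8)/(k^2 + 5*k - 6)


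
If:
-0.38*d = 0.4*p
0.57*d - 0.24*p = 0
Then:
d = 0.00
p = 0.00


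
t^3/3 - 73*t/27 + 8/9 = (t/3 + 1)*(t - 8/3)*(t - 1/3)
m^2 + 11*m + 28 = (m + 4)*(m + 7)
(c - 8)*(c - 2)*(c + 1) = c^3 - 9*c^2 + 6*c + 16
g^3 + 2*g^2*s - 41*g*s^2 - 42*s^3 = (g - 6*s)*(g + s)*(g + 7*s)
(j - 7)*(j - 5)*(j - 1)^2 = j^4 - 14*j^3 + 60*j^2 - 82*j + 35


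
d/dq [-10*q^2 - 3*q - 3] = -20*q - 3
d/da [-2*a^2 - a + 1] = -4*a - 1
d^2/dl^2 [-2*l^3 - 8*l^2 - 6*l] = -12*l - 16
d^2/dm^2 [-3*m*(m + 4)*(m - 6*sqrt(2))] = -18*m - 24 + 36*sqrt(2)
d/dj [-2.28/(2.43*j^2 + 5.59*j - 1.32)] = (11.0808*j + 12.7452)/(2.43*j^2 + 5.59*j - 1.32)^2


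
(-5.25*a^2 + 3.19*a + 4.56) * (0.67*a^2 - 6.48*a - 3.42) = -3.5175*a^4 + 36.1573*a^3 + 0.338999999999995*a^2 - 40.4586*a - 15.5952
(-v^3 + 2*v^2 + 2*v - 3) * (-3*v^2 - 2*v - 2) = 3*v^5 - 4*v^4 - 8*v^3 + v^2 + 2*v + 6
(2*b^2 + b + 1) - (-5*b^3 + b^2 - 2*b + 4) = 5*b^3 + b^2 + 3*b - 3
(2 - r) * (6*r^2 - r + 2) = -6*r^3 + 13*r^2 - 4*r + 4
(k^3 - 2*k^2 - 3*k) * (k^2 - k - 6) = k^5 - 3*k^4 - 7*k^3 + 15*k^2 + 18*k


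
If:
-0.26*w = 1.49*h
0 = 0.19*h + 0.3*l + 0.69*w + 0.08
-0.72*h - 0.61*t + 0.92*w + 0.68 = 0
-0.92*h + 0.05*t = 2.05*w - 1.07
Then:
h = -0.11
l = -1.63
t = 2.18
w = 0.62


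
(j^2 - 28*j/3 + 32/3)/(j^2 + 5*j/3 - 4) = (j - 8)/(j + 3)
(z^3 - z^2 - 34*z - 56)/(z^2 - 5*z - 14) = z + 4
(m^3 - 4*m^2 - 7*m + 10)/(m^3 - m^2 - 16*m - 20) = (m - 1)/(m + 2)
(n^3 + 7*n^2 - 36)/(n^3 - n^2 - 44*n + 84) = (n^2 + 9*n + 18)/(n^2 + n - 42)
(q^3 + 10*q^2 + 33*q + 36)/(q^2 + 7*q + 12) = q + 3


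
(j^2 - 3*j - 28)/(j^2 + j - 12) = (j - 7)/(j - 3)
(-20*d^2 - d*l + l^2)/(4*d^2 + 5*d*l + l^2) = (-5*d + l)/(d + l)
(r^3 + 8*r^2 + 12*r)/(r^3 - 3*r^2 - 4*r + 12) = r*(r + 6)/(r^2 - 5*r + 6)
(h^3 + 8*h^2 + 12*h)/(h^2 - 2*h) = (h^2 + 8*h + 12)/(h - 2)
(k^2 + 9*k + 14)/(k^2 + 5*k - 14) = (k + 2)/(k - 2)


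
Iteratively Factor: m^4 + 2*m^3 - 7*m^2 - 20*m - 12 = (m + 2)*(m^3 - 7*m - 6) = (m + 1)*(m + 2)*(m^2 - m - 6) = (m - 3)*(m + 1)*(m + 2)*(m + 2)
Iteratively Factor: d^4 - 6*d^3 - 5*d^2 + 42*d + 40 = (d + 1)*(d^3 - 7*d^2 + 2*d + 40) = (d + 1)*(d + 2)*(d^2 - 9*d + 20) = (d - 4)*(d + 1)*(d + 2)*(d - 5)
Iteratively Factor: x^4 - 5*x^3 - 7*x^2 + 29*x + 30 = (x - 3)*(x^3 - 2*x^2 - 13*x - 10) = (x - 3)*(x + 2)*(x^2 - 4*x - 5) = (x - 3)*(x + 1)*(x + 2)*(x - 5)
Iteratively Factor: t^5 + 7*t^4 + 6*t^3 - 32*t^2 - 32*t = (t + 4)*(t^4 + 3*t^3 - 6*t^2 - 8*t) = t*(t + 4)*(t^3 + 3*t^2 - 6*t - 8) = t*(t + 1)*(t + 4)*(t^2 + 2*t - 8) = t*(t + 1)*(t + 4)^2*(t - 2)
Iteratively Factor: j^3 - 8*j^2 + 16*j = (j)*(j^2 - 8*j + 16) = j*(j - 4)*(j - 4)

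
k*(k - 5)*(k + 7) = k^3 + 2*k^2 - 35*k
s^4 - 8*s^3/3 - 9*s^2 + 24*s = s*(s - 3)*(s - 8/3)*(s + 3)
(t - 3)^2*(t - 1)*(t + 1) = t^4 - 6*t^3 + 8*t^2 + 6*t - 9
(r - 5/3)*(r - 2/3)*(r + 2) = r^3 - r^2/3 - 32*r/9 + 20/9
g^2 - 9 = (g - 3)*(g + 3)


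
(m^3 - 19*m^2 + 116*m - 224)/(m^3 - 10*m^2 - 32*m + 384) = (m^2 - 11*m + 28)/(m^2 - 2*m - 48)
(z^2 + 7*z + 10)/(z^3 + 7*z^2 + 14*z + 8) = (z + 5)/(z^2 + 5*z + 4)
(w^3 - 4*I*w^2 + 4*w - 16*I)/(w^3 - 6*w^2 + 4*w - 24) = (w - 4*I)/(w - 6)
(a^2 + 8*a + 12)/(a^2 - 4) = (a + 6)/(a - 2)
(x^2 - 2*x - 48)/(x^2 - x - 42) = (x - 8)/(x - 7)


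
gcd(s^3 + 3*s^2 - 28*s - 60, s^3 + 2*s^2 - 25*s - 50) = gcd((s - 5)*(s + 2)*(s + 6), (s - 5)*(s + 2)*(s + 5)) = s^2 - 3*s - 10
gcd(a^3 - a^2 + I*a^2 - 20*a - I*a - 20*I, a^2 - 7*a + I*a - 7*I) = a + I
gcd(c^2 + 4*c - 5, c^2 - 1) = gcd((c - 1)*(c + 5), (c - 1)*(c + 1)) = c - 1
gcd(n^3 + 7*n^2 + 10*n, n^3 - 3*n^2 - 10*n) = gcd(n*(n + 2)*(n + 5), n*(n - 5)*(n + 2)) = n^2 + 2*n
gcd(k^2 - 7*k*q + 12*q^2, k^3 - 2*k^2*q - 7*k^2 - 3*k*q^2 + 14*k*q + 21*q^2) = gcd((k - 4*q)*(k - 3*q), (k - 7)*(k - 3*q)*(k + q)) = -k + 3*q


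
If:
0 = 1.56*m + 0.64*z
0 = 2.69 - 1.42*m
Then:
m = 1.89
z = -4.62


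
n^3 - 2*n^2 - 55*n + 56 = (n - 8)*(n - 1)*(n + 7)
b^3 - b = b*(b - 1)*(b + 1)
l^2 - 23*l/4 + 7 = (l - 4)*(l - 7/4)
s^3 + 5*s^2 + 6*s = s*(s + 2)*(s + 3)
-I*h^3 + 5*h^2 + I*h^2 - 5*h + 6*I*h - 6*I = (h + 2*I)*(h + 3*I)*(-I*h + I)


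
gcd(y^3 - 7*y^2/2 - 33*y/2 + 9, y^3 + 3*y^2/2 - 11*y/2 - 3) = y + 3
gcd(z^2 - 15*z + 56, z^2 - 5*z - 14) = z - 7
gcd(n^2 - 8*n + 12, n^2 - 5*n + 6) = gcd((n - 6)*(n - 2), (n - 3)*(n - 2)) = n - 2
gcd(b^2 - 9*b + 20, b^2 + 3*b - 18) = 1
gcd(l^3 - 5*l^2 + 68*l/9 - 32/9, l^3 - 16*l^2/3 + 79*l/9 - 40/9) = l^2 - 11*l/3 + 8/3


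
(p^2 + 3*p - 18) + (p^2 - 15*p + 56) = 2*p^2 - 12*p + 38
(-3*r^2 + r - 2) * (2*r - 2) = -6*r^3 + 8*r^2 - 6*r + 4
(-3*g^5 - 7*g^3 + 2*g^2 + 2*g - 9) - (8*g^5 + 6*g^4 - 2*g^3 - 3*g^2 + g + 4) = -11*g^5 - 6*g^4 - 5*g^3 + 5*g^2 + g - 13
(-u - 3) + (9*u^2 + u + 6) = 9*u^2 + 3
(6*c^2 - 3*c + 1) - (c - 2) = 6*c^2 - 4*c + 3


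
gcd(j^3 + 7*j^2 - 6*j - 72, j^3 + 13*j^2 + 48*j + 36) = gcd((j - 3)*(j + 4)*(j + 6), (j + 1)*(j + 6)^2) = j + 6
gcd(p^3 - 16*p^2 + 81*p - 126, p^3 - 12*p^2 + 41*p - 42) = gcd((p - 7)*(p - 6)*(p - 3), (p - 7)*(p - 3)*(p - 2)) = p^2 - 10*p + 21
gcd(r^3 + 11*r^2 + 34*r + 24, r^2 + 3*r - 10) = 1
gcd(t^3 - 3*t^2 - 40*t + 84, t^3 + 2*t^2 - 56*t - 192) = t + 6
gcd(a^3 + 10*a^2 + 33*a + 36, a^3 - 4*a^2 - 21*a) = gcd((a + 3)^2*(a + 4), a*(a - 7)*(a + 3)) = a + 3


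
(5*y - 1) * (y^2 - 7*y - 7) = 5*y^3 - 36*y^2 - 28*y + 7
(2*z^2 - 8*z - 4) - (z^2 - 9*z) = z^2 + z - 4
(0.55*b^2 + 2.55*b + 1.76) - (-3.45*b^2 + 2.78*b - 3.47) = 4.0*b^2 - 0.23*b + 5.23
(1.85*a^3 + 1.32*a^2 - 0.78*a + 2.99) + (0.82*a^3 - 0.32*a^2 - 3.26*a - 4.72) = 2.67*a^3 + 1.0*a^2 - 4.04*a - 1.73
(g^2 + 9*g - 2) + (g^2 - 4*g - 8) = 2*g^2 + 5*g - 10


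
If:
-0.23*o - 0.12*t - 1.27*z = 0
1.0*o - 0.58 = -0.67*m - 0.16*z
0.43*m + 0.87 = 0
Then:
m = -2.02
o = 1.93558139534884 - 0.16*z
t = -10.2766666666667*z - 3.70986434108527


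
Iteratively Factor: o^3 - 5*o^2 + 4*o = (o - 4)*(o^2 - o) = (o - 4)*(o - 1)*(o)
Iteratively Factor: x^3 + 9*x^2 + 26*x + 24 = (x + 4)*(x^2 + 5*x + 6) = (x + 2)*(x + 4)*(x + 3)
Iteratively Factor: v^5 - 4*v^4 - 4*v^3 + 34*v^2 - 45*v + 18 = (v - 3)*(v^4 - v^3 - 7*v^2 + 13*v - 6) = (v - 3)*(v + 3)*(v^3 - 4*v^2 + 5*v - 2) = (v - 3)*(v - 1)*(v + 3)*(v^2 - 3*v + 2) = (v - 3)*(v - 2)*(v - 1)*(v + 3)*(v - 1)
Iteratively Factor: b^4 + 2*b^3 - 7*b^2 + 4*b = (b)*(b^3 + 2*b^2 - 7*b + 4) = b*(b - 1)*(b^2 + 3*b - 4) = b*(b - 1)^2*(b + 4)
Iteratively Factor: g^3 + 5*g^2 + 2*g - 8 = (g + 2)*(g^2 + 3*g - 4) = (g + 2)*(g + 4)*(g - 1)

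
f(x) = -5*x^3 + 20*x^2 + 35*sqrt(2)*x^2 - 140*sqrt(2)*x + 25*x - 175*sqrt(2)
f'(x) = -15*x^2 + 40*x + 70*sqrt(2)*x - 140*sqrt(2) + 25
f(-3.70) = 1597.26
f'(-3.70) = -892.62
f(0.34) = -298.47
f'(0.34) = -127.47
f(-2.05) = 442.28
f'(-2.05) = -520.97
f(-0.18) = -214.07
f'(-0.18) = -198.49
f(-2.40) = 637.11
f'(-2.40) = -592.98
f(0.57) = -324.44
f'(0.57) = -98.64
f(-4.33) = 2210.47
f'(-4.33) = -1056.07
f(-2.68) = 811.53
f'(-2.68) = -653.23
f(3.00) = -275.98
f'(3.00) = 108.99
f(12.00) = -955.73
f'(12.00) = -665.05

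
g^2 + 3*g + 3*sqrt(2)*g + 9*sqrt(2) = (g + 3)*(g + 3*sqrt(2))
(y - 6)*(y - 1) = y^2 - 7*y + 6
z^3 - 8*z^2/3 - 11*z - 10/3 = (z - 5)*(z + 1/3)*(z + 2)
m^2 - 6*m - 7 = (m - 7)*(m + 1)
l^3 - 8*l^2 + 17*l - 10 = (l - 5)*(l - 2)*(l - 1)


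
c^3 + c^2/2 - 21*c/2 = c*(c - 3)*(c + 7/2)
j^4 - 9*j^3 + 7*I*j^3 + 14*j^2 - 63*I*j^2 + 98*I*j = j*(j - 7)*(j - 2)*(j + 7*I)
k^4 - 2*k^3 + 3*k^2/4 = k^2*(k - 3/2)*(k - 1/2)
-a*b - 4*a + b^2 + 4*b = (-a + b)*(b + 4)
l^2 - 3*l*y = l*(l - 3*y)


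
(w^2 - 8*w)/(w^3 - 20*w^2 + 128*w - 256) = w/(w^2 - 12*w + 32)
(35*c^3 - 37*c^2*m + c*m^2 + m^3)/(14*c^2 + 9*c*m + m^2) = (5*c^2 - 6*c*m + m^2)/(2*c + m)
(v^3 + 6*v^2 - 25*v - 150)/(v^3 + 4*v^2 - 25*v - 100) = (v + 6)/(v + 4)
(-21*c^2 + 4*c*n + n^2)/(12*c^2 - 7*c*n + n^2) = (-7*c - n)/(4*c - n)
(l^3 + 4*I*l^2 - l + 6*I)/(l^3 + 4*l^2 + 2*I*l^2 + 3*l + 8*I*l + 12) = (l + 2*I)/(l + 4)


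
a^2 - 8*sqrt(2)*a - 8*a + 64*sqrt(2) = (a - 8)*(a - 8*sqrt(2))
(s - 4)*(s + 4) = s^2 - 16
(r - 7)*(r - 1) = r^2 - 8*r + 7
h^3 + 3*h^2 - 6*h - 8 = (h - 2)*(h + 1)*(h + 4)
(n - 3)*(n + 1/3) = n^2 - 8*n/3 - 1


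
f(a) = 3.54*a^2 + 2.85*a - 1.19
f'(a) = 7.08*a + 2.85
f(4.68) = 89.68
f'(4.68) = 35.98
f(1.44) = 10.25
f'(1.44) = 13.05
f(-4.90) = 69.84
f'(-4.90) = -31.84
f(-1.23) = 0.66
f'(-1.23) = -5.86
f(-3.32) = 28.37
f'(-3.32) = -20.66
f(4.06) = 68.73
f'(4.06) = 31.59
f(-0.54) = -1.70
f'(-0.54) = -0.97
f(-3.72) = 37.20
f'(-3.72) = -23.49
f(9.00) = 311.20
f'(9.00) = 66.57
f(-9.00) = 259.90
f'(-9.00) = -60.87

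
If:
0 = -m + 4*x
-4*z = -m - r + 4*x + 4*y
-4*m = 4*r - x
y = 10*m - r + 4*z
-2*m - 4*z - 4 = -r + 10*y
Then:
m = -2/7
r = 15/56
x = -1/14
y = -4/7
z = 143/224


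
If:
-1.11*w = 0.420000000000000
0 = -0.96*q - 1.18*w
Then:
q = 0.47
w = -0.38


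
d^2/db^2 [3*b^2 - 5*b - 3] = 6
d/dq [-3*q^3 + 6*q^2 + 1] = 3*q*(4 - 3*q)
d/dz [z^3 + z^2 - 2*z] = 3*z^2 + 2*z - 2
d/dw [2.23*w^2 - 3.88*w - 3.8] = 4.46*w - 3.88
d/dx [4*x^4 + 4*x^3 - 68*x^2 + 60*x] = 16*x^3 + 12*x^2 - 136*x + 60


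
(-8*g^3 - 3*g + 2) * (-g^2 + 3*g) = 8*g^5 - 24*g^4 + 3*g^3 - 11*g^2 + 6*g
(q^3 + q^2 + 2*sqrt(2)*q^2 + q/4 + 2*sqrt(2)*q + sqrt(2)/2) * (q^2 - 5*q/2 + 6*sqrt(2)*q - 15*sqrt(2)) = q^5 - 3*q^4/2 + 8*sqrt(2)*q^4 - 12*sqrt(2)*q^3 + 87*q^3/4 - 293*q^2/8 - 18*sqrt(2)*q^2 - 54*q - 5*sqrt(2)*q - 15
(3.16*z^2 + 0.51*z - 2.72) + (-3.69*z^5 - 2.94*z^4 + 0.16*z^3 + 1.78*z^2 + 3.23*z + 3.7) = -3.69*z^5 - 2.94*z^4 + 0.16*z^3 + 4.94*z^2 + 3.74*z + 0.98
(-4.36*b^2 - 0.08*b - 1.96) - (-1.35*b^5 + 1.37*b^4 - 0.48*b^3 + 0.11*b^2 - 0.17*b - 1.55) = 1.35*b^5 - 1.37*b^4 + 0.48*b^3 - 4.47*b^2 + 0.09*b - 0.41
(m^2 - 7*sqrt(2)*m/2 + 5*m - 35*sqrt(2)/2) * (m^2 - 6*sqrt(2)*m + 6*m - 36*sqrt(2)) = m^4 - 19*sqrt(2)*m^3/2 + 11*m^3 - 209*sqrt(2)*m^2/2 + 72*m^2 - 285*sqrt(2)*m + 462*m + 1260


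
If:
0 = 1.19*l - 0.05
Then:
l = 0.04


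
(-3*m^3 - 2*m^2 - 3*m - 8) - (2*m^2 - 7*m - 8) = -3*m^3 - 4*m^2 + 4*m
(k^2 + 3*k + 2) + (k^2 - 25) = 2*k^2 + 3*k - 23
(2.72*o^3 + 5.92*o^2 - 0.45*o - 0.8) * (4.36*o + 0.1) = 11.8592*o^4 + 26.0832*o^3 - 1.37*o^2 - 3.533*o - 0.08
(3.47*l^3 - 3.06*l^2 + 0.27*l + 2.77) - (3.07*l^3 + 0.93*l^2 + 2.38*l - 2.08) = 0.4*l^3 - 3.99*l^2 - 2.11*l + 4.85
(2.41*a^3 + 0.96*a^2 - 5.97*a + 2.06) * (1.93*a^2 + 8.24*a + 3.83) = 4.6513*a^5 + 21.7112*a^4 + 5.6186*a^3 - 41.5402*a^2 - 5.8907*a + 7.8898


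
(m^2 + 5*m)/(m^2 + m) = (m + 5)/(m + 1)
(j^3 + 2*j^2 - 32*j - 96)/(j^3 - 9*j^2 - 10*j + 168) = (j + 4)/(j - 7)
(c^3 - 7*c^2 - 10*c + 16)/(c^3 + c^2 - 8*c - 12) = (c^2 - 9*c + 8)/(c^2 - c - 6)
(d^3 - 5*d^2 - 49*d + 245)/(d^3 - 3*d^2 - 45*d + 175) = (d - 7)/(d - 5)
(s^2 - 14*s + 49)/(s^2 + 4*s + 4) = (s^2 - 14*s + 49)/(s^2 + 4*s + 4)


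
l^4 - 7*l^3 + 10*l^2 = l^2*(l - 5)*(l - 2)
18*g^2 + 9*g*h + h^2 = (3*g + h)*(6*g + h)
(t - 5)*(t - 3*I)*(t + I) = t^3 - 5*t^2 - 2*I*t^2 + 3*t + 10*I*t - 15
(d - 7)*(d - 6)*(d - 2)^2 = d^4 - 17*d^3 + 98*d^2 - 220*d + 168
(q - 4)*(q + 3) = q^2 - q - 12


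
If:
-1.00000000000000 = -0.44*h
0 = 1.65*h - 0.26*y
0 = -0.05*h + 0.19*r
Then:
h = 2.27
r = 0.60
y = 14.42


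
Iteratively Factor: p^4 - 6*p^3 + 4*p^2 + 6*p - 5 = (p - 5)*(p^3 - p^2 - p + 1) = (p - 5)*(p - 1)*(p^2 - 1) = (p - 5)*(p - 1)*(p + 1)*(p - 1)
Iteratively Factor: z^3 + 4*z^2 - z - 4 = (z + 4)*(z^2 - 1) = (z + 1)*(z + 4)*(z - 1)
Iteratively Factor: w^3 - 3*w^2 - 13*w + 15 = (w - 5)*(w^2 + 2*w - 3) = (w - 5)*(w + 3)*(w - 1)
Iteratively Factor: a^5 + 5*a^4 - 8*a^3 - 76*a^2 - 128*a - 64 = (a + 1)*(a^4 + 4*a^3 - 12*a^2 - 64*a - 64) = (a + 1)*(a + 2)*(a^3 + 2*a^2 - 16*a - 32) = (a + 1)*(a + 2)^2*(a^2 - 16) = (a + 1)*(a + 2)^2*(a + 4)*(a - 4)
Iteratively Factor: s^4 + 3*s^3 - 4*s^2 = (s)*(s^3 + 3*s^2 - 4*s) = s^2*(s^2 + 3*s - 4) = s^2*(s - 1)*(s + 4)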